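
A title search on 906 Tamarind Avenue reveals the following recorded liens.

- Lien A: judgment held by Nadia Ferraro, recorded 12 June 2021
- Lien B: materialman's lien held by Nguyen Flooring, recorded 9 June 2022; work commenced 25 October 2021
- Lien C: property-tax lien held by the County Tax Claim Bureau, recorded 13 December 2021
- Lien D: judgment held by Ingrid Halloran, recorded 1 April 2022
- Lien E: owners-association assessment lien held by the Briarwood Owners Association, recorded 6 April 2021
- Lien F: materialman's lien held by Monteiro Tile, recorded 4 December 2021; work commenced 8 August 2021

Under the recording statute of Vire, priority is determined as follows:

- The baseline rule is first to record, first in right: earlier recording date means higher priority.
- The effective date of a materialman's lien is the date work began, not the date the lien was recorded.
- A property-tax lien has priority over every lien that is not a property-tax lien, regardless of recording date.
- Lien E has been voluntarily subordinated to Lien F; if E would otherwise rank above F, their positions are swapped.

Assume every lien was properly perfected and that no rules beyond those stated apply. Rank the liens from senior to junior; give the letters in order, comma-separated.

Effective dates: B relates back to 25 October 2021 (work commenced); F is treated as recorded 8 August 2021, the work-commencement date.
C is a property-tax lien and takes priority over every other lien.
Among the remaining liens, by effective date: E (6 April 2021), A (12 June 2021), F (8 August 2021), B (25 October 2021), D (1 April 2022).
E is senior to F before the subordination, so the two trade places.

C, F, A, E, B, D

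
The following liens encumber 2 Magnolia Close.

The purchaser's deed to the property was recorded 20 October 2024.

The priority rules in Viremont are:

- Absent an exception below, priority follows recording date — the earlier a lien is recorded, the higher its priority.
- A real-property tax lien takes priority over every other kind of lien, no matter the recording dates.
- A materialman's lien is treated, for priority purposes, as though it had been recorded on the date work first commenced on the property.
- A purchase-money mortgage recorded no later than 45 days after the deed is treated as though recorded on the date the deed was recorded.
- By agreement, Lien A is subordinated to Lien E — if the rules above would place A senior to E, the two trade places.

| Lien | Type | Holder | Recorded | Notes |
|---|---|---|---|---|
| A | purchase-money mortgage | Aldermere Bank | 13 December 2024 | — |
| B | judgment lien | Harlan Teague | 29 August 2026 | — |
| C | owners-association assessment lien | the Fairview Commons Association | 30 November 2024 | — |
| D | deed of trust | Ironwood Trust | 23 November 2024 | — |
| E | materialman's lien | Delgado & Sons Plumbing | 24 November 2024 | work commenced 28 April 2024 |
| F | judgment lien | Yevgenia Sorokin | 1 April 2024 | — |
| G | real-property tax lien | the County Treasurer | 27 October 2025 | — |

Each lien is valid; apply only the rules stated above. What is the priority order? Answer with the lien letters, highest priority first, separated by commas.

Adjusting effective dates: A missed the 45-day window (54 days after the deed), so its recording date stands; E's effective date is 28 April 2024, when work began.
G, as a real-property tax lien, has superpriority and ranks first.
Remaining liens by effective date: F (1 April 2024), E (28 April 2024), D (23 November 2024), C (30 November 2024), A (13 December 2024), B (29 August 2026).
Since A is not senior to E, the subordination leaves the order unchanged.

G, F, E, D, C, A, B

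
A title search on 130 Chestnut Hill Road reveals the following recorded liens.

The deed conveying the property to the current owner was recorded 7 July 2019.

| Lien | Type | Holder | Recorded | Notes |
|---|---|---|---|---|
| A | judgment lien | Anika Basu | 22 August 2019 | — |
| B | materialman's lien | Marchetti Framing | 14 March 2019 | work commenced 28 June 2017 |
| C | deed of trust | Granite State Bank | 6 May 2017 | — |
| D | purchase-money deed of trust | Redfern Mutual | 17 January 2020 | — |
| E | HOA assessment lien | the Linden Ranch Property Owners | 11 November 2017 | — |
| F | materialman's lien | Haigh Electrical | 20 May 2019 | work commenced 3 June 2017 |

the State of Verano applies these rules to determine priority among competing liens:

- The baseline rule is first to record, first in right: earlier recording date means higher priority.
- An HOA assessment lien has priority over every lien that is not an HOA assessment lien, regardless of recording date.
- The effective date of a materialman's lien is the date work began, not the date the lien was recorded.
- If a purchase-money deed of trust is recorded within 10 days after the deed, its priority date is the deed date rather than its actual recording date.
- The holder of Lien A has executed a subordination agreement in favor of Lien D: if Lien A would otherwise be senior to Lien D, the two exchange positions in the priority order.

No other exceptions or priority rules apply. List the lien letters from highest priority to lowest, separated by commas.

E, C, F, B, D, A

Adjusting effective dates: B relates back to 28 June 2017 (work commenced); D was recorded 194 days after the deed — beyond 10 days — so no relation-back applies; F relates back to 3 June 2017 (work commenced).
As an HOA assessment lien, E is senior to every other lien.
Remaining liens by effective date: C (6 May 2017), F (3 June 2017), B (28 June 2017), A (22 August 2019), D (17 January 2020).
A is senior to D before the subordination, so the two trade places.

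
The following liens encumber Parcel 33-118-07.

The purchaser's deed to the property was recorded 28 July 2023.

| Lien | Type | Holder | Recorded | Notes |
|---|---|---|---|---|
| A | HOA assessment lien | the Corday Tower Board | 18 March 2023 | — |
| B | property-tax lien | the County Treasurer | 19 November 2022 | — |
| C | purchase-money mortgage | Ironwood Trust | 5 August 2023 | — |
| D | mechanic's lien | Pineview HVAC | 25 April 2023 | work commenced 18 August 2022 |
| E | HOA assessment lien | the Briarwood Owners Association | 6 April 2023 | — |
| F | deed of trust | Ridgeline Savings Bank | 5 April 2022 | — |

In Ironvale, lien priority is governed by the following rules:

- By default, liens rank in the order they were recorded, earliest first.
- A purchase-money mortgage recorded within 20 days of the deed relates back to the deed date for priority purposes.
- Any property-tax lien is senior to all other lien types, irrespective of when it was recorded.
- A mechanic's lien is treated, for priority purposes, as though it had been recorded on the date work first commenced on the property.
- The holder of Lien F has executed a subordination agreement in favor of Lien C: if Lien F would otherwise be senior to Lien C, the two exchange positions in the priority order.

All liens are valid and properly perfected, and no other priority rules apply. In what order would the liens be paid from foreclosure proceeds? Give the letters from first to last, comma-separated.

B, C, D, A, E, F

Effective dates after the stated exceptions: C relates back to the deed date 28 July 2023; D is treated as recorded 18 August 2022, the work-commencement date.
B is a property-tax lien and takes priority over every other lien.
Ordering the rest by effective date: F (5 April 2022), D (18 August 2022), A (18 March 2023), E (6 April 2023), C (28 July 2023).
F is senior to C before the subordination, so the two trade places.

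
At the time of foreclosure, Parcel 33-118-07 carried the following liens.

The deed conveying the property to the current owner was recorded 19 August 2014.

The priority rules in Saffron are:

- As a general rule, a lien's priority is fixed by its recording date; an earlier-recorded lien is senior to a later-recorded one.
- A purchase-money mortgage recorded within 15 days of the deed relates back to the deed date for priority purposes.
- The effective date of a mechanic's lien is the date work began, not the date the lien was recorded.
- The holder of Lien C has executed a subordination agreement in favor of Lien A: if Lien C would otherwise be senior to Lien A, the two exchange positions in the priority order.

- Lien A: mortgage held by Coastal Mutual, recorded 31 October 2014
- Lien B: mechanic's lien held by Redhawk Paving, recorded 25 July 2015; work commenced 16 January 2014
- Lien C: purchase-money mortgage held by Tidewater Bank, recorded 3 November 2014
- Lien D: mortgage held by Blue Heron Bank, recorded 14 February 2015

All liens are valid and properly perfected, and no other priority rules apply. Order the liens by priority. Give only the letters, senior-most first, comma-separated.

B, A, C, D

Adjusting effective dates: B is treated as recorded 16 January 2014, the work-commencement date; C was recorded 76 days after the deed, outside the 15-day window, so it keeps its recording date.
By effective date, earliest first: B (16 January 2014), A (31 October 2014), C (3 November 2014), D (14 February 2015).
Since C is not senior to A, the subordination leaves the order unchanged.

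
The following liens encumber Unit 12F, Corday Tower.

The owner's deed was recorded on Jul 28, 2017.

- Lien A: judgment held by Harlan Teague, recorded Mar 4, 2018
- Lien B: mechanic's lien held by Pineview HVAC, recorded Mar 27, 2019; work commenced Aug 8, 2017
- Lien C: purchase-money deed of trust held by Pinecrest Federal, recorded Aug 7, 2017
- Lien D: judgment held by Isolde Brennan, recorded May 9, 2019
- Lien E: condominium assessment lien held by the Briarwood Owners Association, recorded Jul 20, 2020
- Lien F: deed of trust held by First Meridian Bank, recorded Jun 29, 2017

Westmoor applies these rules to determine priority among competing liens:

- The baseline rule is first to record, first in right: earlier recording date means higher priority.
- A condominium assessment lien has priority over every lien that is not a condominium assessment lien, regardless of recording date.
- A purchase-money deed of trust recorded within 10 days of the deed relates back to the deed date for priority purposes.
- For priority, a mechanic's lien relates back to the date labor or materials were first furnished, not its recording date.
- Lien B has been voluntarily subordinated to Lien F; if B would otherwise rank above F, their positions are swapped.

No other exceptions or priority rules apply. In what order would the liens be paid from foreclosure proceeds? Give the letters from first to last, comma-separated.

E, F, C, B, A, D

Effective dates after the stated exceptions: B is treated as recorded Aug 8, 2017, the work-commencement date; C's effective date is the deed date, Jul 28, 2017.
As a condominium assessment lien, E is senior to every other lien.
Remaining liens by effective date: F (Jun 29, 2017), C (Jul 28, 2017), B (Aug 8, 2017), A (Mar 4, 2018), D (May 9, 2019).
B is already junior to F, so the subordination agreement changes nothing.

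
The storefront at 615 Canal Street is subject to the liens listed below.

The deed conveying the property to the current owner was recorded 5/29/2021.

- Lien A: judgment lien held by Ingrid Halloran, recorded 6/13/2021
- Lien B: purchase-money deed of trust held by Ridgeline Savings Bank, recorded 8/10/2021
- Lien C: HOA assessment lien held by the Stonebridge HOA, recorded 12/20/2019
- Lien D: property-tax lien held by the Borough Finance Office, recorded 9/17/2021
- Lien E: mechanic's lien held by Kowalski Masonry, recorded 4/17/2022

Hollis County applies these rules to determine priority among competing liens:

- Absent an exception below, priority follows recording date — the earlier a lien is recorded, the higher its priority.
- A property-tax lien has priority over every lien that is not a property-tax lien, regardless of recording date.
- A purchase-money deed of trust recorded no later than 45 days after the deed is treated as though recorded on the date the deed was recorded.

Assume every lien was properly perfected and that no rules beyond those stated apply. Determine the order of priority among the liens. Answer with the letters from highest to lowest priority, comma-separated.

Adjusting effective dates: B missed the 45-day window (73 days after the deed), so its recording date stands.
D is a property-tax lien and takes priority over every other lien.
Remaining liens by effective date: C (12/20/2019), A (6/13/2021), B (8/10/2021), E (4/17/2022).

D, C, A, B, E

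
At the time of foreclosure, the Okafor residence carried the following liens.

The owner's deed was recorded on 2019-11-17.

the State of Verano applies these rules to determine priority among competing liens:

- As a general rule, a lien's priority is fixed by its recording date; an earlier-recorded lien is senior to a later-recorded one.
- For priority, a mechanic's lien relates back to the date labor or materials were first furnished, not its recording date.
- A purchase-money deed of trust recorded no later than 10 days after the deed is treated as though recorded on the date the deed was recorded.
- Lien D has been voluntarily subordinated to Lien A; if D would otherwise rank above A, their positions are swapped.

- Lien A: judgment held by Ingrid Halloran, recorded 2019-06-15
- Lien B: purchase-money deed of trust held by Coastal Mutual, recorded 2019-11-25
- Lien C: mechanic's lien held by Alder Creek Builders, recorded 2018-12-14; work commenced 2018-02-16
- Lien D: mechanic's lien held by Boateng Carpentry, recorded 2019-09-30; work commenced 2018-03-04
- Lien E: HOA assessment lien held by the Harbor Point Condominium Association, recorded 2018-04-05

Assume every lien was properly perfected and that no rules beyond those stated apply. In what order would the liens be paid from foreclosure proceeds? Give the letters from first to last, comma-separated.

C, A, E, D, B

Effective dates: B's effective date is the deed date, 2019-11-17; C is treated as recorded 2018-02-16, the work-commencement date; D's effective date is 2018-03-04, when work began.
Sorted by effective date: C (2018-02-16), D (2018-03-04), E (2018-04-05), A (2019-06-15), B (2019-11-17).
Because D would otherwise rank above A, the subordination swaps them.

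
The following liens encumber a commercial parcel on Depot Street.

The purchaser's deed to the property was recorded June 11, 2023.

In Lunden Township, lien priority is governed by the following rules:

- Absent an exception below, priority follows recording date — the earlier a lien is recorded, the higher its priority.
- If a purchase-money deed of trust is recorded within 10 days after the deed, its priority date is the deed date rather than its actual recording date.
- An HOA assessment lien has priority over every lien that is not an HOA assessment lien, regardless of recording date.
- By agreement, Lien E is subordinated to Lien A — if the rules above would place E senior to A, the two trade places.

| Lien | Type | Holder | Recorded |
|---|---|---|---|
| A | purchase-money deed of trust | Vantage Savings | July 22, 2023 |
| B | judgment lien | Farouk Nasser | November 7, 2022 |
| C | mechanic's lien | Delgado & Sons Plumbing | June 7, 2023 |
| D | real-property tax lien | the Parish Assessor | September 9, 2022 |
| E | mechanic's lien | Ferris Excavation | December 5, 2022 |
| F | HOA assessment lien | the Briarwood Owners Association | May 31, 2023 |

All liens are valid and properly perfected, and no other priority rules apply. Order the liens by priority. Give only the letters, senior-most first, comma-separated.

Effective dates after the stated exceptions: A was recorded 41 days after the deed, outside the 10-day window, so it keeps its recording date.
F is an HOA assessment lien, so it outranks all other liens regardless of date.
Ordering the rest by effective date: D (September 9, 2022), B (November 7, 2022), E (December 5, 2022), C (June 7, 2023), A (July 22, 2023).
E is senior to A before the subordination, so the two trade places.

F, D, B, A, C, E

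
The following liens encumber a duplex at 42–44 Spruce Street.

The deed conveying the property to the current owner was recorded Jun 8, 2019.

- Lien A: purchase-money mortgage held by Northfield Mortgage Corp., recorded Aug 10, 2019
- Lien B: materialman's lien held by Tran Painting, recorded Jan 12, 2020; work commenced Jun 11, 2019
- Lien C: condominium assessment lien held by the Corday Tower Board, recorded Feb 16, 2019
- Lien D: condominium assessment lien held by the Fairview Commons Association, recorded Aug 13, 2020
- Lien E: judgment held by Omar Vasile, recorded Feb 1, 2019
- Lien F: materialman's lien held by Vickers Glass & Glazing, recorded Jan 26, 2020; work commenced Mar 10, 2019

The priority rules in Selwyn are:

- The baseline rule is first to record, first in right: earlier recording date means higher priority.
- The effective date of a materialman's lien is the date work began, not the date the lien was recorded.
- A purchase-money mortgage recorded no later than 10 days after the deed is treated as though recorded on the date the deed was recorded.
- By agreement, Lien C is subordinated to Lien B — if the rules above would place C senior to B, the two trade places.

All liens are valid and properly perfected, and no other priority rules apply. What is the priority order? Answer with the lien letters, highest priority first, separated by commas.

Effective dates: A missed the 10-day window (63 days after the deed), so its recording date stands; B's effective date is Jun 11, 2019, when work began; F's effective date is Mar 10, 2019, when work began.
By effective date, earliest first: E (Feb 1, 2019), C (Feb 16, 2019), F (Mar 10, 2019), B (Jun 11, 2019), A (Aug 10, 2019), D (Aug 13, 2020).
C is senior to B before the subordination, so the two trade places.

E, B, F, C, A, D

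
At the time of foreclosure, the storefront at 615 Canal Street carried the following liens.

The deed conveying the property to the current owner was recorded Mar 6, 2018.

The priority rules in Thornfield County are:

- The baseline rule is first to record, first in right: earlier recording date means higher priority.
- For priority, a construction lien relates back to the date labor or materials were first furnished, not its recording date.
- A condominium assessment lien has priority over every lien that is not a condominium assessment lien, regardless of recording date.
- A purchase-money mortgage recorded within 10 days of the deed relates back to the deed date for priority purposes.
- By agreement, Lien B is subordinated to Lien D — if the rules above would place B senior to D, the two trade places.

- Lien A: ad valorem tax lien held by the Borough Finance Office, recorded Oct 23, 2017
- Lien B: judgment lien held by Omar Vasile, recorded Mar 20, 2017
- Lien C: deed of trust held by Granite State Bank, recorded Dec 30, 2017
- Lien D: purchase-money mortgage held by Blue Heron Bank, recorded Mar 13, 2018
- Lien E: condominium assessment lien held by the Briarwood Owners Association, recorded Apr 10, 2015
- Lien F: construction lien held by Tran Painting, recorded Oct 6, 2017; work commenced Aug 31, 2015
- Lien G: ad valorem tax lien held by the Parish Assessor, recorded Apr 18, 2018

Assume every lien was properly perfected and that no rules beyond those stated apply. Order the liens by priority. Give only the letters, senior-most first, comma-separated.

Adjusting effective dates: D was recorded within the 10-day window, so its effective date is the deed date Mar 6, 2018; F relates back to Aug 31, 2015 (work commenced).
As a condominium assessment lien, E is senior to every other lien.
Remaining liens by effective date: F (Aug 31, 2015), B (Mar 20, 2017), A (Oct 23, 2017), C (Dec 30, 2017), D (Mar 6, 2018), G (Apr 18, 2018).
B is senior to D before the subordination, so the two trade places.

E, F, D, A, C, B, G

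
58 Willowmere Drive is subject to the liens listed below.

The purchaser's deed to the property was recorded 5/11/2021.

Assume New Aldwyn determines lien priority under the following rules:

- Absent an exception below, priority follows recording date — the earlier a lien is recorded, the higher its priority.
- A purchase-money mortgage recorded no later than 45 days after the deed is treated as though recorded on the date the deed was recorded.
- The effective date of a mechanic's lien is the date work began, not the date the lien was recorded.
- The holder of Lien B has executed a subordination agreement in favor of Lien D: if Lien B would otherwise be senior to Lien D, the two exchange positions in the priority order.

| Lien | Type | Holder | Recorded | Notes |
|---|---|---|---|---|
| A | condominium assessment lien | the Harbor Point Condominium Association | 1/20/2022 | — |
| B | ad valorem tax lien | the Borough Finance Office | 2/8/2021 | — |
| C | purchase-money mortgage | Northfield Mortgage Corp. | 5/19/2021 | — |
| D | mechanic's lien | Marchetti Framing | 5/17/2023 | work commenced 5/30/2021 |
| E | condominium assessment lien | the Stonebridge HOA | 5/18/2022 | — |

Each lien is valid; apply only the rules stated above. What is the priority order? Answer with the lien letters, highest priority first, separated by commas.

D, C, B, A, E

Adjusting effective dates: C relates back to the deed date 5/11/2021; D is treated as recorded 5/30/2021, the work-commencement date.
By effective date: B (2/8/2021), C (5/11/2021), D (5/30/2021), A (1/20/2022), E (5/18/2022).
The subordination applies — B was senior to D — so B and D swap.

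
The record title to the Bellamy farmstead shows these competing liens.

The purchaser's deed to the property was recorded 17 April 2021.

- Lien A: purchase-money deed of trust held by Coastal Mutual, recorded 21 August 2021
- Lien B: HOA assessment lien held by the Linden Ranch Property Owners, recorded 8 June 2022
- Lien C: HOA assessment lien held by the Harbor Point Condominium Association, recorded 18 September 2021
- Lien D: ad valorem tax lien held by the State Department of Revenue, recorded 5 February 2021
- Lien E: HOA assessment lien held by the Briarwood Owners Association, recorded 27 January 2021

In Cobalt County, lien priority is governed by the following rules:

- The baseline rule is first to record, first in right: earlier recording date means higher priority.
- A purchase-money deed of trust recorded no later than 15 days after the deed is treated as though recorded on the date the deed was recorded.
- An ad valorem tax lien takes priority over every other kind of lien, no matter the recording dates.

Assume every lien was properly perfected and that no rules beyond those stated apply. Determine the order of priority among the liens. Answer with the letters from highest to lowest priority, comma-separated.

D, E, A, C, B

Effective dates: A was recorded 126 days after the deed, outside the 15-day window, so it keeps its recording date.
D is an ad valorem tax lien and takes priority over every other lien.
Among the remaining liens, by effective date: E (27 January 2021), A (21 August 2021), C (18 September 2021), B (8 June 2022).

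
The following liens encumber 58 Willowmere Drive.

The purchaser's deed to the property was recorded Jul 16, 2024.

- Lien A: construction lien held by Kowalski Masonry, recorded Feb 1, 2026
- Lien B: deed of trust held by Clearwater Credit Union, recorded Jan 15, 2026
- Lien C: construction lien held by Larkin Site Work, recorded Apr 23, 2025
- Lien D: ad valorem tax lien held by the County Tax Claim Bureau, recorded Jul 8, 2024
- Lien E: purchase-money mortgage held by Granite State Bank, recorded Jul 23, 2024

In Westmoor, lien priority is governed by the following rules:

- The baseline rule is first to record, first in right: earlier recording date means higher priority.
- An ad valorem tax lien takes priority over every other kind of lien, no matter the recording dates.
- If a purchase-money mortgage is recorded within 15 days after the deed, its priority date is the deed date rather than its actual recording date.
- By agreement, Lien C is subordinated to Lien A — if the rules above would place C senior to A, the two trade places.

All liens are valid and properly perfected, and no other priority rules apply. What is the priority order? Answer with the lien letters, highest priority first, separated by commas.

Effective dates: E's effective date is the deed date, Jul 16, 2024.
D, as an ad valorem tax lien, has superpriority and ranks first.
The other liens, earliest effective date first: E (Jul 16, 2024), C (Apr 23, 2025), B (Jan 15, 2026), A (Feb 1, 2026).
C is senior to A before the subordination, so the two trade places.

D, E, A, B, C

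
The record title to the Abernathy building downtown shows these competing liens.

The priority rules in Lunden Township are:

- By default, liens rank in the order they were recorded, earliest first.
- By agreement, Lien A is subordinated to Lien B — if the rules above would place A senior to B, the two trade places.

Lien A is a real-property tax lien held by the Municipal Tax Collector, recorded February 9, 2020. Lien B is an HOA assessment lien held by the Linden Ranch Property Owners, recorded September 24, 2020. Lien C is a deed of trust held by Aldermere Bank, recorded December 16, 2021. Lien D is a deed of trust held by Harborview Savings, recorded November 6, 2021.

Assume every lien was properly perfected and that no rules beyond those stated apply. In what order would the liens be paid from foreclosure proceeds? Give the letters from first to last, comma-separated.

B, A, D, C

By effective date: A (February 9, 2020), B (September 24, 2020), D (November 6, 2021), C (December 16, 2021).
Because A would otherwise rank above B, the subordination swaps them.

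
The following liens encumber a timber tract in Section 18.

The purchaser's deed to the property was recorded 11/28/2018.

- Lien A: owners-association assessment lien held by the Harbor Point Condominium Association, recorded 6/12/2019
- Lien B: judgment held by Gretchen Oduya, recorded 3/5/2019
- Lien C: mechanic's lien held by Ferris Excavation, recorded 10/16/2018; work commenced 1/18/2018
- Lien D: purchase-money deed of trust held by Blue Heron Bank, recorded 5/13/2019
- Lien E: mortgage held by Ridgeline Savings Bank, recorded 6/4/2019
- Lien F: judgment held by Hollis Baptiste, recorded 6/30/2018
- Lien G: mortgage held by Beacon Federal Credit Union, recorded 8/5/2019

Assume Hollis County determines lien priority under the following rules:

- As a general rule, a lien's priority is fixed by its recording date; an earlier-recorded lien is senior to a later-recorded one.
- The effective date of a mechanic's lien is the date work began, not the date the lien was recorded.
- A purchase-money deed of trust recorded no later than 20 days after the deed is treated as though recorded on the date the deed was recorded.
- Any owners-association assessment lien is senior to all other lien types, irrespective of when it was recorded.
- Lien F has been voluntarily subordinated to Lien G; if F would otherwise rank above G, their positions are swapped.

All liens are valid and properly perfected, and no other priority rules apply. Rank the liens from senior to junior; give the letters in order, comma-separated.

A, C, G, B, D, E, F

Effective dates: C's effective date is 1/18/2018, when work began; D was recorded 166 days after the deed — beyond 20 days — so no relation-back applies.
A, as an owners-association assessment lien, has superpriority and ranks first.
Remaining liens by effective date: C (1/18/2018), F (6/30/2018), B (3/5/2019), D (5/13/2019), E (6/4/2019), G (8/5/2019).
F is senior to G before the subordination, so the two trade places.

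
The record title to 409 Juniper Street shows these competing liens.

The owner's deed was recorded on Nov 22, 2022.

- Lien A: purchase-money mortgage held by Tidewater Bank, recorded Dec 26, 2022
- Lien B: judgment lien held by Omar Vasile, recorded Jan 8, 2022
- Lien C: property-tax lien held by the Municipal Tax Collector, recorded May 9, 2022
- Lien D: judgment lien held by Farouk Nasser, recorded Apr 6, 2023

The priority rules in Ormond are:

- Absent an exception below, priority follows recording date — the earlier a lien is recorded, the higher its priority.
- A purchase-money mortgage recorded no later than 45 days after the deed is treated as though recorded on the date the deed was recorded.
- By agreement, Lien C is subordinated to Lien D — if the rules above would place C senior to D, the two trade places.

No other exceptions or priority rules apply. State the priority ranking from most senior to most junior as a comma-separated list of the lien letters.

B, D, A, C

First, effective dates: A relates back to the deed date Nov 22, 2022.
Ordering by effective date: B (Jan 8, 2022), C (May 9, 2022), A (Nov 22, 2022), D (Apr 6, 2023).
The subordination applies — C was senior to D — so C and D swap.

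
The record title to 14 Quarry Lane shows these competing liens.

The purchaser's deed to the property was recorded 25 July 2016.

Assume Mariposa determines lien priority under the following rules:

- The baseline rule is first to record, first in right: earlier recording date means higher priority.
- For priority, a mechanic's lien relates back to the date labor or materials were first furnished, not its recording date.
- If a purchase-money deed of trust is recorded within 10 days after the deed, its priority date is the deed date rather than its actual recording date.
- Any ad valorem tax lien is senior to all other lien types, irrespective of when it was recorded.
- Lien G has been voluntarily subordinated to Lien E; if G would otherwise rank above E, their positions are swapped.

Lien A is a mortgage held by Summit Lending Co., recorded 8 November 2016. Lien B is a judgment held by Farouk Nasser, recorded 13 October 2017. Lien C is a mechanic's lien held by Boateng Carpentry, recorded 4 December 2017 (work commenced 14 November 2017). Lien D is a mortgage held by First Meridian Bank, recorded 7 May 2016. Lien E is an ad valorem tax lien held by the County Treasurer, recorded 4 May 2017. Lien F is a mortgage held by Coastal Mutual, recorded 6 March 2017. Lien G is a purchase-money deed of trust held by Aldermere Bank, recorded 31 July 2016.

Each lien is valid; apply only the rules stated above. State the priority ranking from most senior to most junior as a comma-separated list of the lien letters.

Effective dates after the stated exceptions: C relates back to 14 November 2017 (work commenced); G's effective date is the deed date, 25 July 2016.
As an ad valorem tax lien, E is senior to every other lien.
Ordering the rest by effective date: D (7 May 2016), G (25 July 2016), A (8 November 2016), F (6 March 2017), B (13 October 2017), C (14 November 2017).
Since G is not senior to E, the subordination leaves the order unchanged.

E, D, G, A, F, B, C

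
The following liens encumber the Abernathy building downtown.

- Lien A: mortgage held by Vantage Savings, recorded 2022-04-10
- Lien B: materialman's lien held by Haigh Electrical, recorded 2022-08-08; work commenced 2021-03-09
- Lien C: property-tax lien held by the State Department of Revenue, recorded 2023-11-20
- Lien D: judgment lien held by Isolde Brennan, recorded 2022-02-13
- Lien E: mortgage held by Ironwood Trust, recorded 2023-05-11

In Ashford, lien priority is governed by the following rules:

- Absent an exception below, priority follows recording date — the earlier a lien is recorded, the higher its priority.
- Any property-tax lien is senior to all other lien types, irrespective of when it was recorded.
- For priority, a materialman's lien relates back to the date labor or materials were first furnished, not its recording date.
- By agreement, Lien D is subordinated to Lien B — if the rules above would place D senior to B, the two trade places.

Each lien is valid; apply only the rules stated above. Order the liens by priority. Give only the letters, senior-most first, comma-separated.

C, B, D, A, E

Effective dates: B's effective date is 2021-03-09, when work began.
C, as a property-tax lien, has superpriority and ranks first.
Among the remaining liens, by effective date: B (2021-03-09), D (2022-02-13), A (2022-04-10), E (2023-05-11).
Since D is not senior to B, the subordination leaves the order unchanged.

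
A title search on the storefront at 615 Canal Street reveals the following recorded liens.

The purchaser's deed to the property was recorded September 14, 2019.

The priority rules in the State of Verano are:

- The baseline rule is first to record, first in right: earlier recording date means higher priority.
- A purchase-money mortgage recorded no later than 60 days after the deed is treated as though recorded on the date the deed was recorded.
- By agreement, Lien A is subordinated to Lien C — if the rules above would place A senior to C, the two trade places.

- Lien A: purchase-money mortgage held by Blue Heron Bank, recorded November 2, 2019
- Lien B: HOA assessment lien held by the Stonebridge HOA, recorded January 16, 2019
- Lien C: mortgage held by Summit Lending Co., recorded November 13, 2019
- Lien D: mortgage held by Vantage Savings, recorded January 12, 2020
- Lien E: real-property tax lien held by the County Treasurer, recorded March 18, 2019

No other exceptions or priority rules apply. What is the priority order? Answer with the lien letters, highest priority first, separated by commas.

B, E, C, A, D

Adjusting effective dates: A was recorded within the 60-day window, so its effective date is the deed date September 14, 2019.
By effective date: B (January 16, 2019), E (March 18, 2019), A (September 14, 2019), C (November 13, 2019), D (January 12, 2020).
Because A would otherwise rank above C, the subordination swaps them.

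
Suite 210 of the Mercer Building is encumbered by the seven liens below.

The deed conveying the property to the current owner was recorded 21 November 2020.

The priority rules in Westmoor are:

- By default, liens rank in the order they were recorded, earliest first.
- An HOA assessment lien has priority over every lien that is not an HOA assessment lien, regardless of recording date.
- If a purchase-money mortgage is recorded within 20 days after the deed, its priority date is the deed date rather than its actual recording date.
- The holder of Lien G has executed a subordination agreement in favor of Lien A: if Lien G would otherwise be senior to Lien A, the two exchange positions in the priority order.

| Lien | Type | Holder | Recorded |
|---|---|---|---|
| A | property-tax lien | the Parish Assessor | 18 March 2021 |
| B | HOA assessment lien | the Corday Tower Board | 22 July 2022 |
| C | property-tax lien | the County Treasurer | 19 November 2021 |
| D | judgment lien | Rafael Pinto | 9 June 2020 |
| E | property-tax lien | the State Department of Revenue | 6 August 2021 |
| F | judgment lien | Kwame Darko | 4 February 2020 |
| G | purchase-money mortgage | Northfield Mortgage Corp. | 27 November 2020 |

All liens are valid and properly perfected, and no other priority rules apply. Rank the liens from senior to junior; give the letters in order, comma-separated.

First, effective dates: G relates back to the deed date 21 November 2020.
B, as an HOA assessment lien, has superpriority and ranks first.
The other liens, earliest effective date first: F (4 February 2020), D (9 June 2020), G (21 November 2020), A (18 March 2021), E (6 August 2021), C (19 November 2021).
Because G would otherwise rank above A, the subordination swaps them.

B, F, D, A, G, E, C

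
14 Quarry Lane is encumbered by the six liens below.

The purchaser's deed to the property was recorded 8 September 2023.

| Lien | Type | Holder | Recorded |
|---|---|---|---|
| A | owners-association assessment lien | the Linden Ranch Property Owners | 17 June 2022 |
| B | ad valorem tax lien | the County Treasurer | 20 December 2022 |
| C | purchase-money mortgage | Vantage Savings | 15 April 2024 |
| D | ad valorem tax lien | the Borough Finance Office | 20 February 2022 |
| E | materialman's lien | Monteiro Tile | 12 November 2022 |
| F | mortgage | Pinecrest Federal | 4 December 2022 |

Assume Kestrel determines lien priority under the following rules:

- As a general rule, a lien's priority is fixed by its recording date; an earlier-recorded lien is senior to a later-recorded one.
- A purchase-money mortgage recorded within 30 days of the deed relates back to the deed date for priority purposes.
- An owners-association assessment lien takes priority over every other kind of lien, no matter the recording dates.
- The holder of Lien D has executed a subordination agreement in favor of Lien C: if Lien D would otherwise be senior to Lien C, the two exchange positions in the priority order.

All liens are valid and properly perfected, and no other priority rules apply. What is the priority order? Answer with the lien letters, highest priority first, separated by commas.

Effective dates after the stated exceptions: C was recorded 220 days after the deed — beyond 30 days — so no relation-back applies.
A, as an owners-association assessment lien, has superpriority and ranks first.
Among the remaining liens, by effective date: D (20 February 2022), E (12 November 2022), F (4 December 2022), B (20 December 2022), C (15 April 2024).
D is senior to C before the subordination, so the two trade places.

A, C, E, F, B, D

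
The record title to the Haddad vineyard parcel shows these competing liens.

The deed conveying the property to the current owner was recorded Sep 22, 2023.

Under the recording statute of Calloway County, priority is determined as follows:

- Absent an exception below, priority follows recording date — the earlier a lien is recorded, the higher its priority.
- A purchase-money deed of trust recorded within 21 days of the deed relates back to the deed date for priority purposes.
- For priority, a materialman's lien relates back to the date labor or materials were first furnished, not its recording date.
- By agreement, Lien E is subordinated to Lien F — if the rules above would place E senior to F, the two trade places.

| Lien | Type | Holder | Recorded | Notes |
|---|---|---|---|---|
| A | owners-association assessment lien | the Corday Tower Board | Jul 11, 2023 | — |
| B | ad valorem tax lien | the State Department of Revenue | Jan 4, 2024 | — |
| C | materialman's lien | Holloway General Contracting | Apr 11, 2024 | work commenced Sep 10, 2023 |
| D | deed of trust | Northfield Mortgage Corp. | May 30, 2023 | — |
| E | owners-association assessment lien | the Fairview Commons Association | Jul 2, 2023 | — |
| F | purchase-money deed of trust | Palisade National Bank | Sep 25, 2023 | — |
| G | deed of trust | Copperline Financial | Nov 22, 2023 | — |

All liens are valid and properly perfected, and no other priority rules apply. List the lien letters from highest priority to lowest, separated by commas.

D, F, A, C, E, G, B

Adjusting effective dates: C's effective date is Sep 10, 2023, when work began; F relates back to the deed date Sep 22, 2023.
By effective date, earliest first: D (May 30, 2023), E (Jul 2, 2023), A (Jul 11, 2023), C (Sep 10, 2023), F (Sep 22, 2023), G (Nov 22, 2023), B (Jan 4, 2024).
Because E would otherwise rank above F, the subordination swaps them.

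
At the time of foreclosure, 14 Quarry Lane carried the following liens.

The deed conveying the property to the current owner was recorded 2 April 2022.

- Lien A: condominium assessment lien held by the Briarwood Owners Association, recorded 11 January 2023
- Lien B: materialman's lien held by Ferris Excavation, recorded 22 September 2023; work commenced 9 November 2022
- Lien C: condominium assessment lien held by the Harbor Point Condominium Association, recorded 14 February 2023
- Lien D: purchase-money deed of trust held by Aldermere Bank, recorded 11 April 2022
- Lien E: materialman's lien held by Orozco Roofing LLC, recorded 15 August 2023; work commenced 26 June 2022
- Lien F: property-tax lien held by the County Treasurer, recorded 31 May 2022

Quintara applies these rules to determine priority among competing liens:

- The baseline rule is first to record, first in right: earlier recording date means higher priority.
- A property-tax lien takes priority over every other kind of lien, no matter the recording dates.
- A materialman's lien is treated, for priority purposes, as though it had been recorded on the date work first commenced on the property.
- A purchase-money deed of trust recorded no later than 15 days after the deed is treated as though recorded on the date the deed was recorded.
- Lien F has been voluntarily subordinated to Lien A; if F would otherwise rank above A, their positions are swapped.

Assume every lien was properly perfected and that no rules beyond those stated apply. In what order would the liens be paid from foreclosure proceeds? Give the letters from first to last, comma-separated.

A, D, E, B, F, C

First, effective dates: B is treated as recorded 9 November 2022, the work-commencement date; D relates back to the deed date 2 April 2022; E is treated as recorded 26 June 2022, the work-commencement date.
F, as a property-tax lien, has superpriority and ranks first.
The other liens, earliest effective date first: D (2 April 2022), E (26 June 2022), B (9 November 2022), A (11 January 2023), C (14 February 2023).
Because F would otherwise rank above A, the subordination swaps them.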